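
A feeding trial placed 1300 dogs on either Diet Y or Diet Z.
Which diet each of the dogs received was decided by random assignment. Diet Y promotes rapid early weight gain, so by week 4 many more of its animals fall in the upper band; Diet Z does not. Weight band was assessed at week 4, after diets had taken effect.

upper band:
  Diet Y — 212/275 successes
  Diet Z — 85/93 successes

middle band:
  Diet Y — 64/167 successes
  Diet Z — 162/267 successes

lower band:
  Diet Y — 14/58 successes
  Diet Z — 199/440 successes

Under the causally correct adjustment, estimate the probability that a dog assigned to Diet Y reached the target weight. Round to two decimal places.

Week-4 weight band lies on the pathway diet → week-4 weight band → outcome, so adjusting for it blocks the indirect effect. For the total causal effect of diet, use the unadjusted pooled rates.
So P(outcome | do(Diet Y)) is just the pooled rate for Diet Y: 290/500 = 0.580.

0.58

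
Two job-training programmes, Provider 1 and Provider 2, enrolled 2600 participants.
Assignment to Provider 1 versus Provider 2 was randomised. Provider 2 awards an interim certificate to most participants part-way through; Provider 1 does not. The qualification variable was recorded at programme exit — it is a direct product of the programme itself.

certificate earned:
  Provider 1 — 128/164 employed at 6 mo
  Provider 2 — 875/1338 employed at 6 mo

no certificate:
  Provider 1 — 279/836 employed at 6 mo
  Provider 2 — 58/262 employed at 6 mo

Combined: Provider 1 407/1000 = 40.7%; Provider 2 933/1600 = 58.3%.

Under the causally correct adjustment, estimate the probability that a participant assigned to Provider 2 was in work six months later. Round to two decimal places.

0.58

The qualification attained during the programme-specific comparison favours Provider 1 throughout, but the pooled figures favour Provider 2. The question is whether to condition on qualification attained during the programme.
Stratifying would compare programmes among participants the programmes themselves sorted into qualification attained during the programme groups — a form of selection on an intermediate. The unconditioned pooled rates give the total causal effect.
So P(outcome | do(Provider 2)) is just the pooled rate for Provider 2: 933/1600 = 0.583.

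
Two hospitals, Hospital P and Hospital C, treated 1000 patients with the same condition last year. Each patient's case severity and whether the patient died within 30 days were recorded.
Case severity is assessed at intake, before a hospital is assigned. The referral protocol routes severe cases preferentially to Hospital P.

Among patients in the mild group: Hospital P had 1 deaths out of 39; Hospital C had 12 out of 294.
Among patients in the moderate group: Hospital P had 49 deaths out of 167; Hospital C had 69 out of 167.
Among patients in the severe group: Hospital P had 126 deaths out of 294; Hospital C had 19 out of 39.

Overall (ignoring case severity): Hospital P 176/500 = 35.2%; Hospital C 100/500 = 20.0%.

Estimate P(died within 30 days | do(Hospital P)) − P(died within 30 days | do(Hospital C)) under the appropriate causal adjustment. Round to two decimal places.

-0.06

The case severity-specific comparison favours Hospital P throughout, but the pooled figures favour Hospital C. The question is whether to condition on case severity.
Since case severity is a pre-existing factor (not a product of the hospital) and it affects the outcome on its own, it is a confounder. The stratified rates, not the pooled rate, identify the causal effect.
Adjusting over the population distribution of case severity: 0.333·(0.026−0.041) + 0.334·(0.293−0.413) + 0.333·(0.429−0.487) = -0.065.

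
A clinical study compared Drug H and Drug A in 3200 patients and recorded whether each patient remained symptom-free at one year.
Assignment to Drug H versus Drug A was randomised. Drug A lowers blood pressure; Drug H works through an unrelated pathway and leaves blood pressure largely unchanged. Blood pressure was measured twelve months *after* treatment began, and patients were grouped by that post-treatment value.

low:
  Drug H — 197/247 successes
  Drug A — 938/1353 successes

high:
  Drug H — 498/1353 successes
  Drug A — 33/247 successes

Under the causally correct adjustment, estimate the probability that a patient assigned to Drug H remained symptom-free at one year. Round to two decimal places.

Blood pressure is recorded after the drug and is itself shifted by it — it sits on the causal path from drug to outcome. Conditioning on a mediator would strip out part of the effect we want; the pooled comparison gives the total causal effect.
So P(outcome | do(Drug H)) is just the pooled rate for Drug H: 695/1600 = 0.434.

0.43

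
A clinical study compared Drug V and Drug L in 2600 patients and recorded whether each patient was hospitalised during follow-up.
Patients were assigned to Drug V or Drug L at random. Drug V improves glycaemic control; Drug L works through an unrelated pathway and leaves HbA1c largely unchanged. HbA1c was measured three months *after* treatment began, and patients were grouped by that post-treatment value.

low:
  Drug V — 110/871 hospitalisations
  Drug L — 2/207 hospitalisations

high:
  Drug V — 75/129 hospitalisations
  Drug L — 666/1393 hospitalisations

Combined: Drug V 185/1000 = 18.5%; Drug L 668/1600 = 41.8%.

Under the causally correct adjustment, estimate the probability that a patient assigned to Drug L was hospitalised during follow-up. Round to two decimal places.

HbA1c here is a post-treatment variable shaped by the drug; conditioning on it would introduce bias rather than remove it. The overall comparison is the causal one.
So P(outcome | do(Drug L)) is just the pooled rate for Drug L: 668/1600 = 0.417.

0.42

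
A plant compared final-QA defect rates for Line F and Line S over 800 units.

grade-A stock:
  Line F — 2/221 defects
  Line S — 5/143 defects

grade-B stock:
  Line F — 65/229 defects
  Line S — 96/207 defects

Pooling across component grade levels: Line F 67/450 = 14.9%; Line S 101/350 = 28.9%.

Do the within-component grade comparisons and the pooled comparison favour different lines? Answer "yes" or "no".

Within each component grade level (grade-A stock 0.9% vs 3.5%; grade-B stock 28.4% vs 46.4%), Line F has the lower rate every time. Pooled: 14.9% vs 28.9% — Line F has the lower rate overall. They agree.

no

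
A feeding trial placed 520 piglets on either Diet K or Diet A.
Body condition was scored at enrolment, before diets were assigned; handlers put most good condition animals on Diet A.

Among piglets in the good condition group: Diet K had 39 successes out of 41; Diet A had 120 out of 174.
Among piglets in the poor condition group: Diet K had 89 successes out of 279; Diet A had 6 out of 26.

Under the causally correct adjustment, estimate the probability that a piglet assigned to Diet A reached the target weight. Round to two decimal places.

0.42

Starting body condition is set before the diet has any effect — it is not caused by the diet — and it independently drives the outcome. That makes it a confounder, so the causal comparison is within starting body condition levels.
Standardising Diet A to the population starting body condition mix: 0.413·120/174 + 0.587·6/26 = 0.421.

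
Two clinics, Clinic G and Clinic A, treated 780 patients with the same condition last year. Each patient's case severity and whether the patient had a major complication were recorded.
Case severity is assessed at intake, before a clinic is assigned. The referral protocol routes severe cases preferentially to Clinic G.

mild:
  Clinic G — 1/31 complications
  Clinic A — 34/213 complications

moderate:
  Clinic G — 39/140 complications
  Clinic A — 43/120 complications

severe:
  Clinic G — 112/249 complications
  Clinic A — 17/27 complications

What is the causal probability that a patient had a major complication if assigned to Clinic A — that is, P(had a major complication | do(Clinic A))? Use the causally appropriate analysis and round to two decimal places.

0.39

Case severity is set before the clinic has any effect — it is not caused by the clinic — and it independently drives the outcome. That makes it a confounder, so the causal comparison is within case severity levels.
Standardising Clinic A to the population case severity mix: 0.313·34/213 + 0.333·43/120 + 0.354·17/27 = 0.392.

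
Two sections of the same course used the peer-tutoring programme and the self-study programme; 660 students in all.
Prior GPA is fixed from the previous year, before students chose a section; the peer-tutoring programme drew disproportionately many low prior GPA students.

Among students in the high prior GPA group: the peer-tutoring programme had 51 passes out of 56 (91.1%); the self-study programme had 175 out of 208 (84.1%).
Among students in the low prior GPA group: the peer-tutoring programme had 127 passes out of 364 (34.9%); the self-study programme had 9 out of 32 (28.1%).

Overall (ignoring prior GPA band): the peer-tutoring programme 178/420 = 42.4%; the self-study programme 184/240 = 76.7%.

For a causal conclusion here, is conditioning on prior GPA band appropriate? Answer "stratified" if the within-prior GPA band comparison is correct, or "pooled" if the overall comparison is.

the peer-tutoring programme is higher inside every prior GPA band stratum but the self-study programme is higher in aggregate. Whether to stratify depends on how prior GPA band relates to the teaching method.
Prior GPA band differs across teaching methods for reasons unrelated to any effect of the teaching method itself, and it separately predicts the outcome — a classic confounder. We must compare within prior GPA band levels.
Within each level — high prior GPA: 91.1% vs 84.1%; low prior GPA: 34.9% vs 28.1% — the peer-tutoring programme is higher every time.

stratified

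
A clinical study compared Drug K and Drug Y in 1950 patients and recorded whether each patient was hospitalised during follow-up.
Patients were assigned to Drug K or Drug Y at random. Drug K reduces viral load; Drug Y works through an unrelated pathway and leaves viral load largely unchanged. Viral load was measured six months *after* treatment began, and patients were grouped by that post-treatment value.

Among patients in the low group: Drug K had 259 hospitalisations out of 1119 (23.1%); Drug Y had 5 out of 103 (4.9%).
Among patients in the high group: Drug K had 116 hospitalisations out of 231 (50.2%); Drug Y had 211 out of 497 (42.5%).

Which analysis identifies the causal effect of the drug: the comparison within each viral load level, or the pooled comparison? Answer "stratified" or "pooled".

pooled

The stratified and pooled comparisons disagree (Drug Y wins within each viral load; Drug K wins overall), so the answer turns on the causal role of viral load.
The distribution of viral load is itself part of what the drug does — it is an intermediate outcome. Holding it fixed would remove that part of the effect; the total effect is the pooled difference.
Pooled: Drug K 27.8% vs Drug Y 36.0%; Drug K is lower overall.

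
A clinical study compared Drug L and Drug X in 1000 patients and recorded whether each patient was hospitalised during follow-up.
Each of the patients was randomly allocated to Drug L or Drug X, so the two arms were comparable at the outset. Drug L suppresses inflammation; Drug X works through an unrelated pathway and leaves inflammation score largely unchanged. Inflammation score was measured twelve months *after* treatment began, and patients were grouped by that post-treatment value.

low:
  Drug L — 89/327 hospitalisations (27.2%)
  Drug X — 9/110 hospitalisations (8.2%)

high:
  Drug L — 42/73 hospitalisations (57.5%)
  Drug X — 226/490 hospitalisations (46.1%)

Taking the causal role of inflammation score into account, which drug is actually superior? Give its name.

The stratified and pooled comparisons disagree (Drug X wins within each inflammation score; Drug L wins overall), so the answer turns on the causal role of inflammation score.
Inflammation score is recorded after the drug and is itself shifted by it — it sits on the causal path from drug to outcome. Conditioning on a mediator would strip out part of the effect we want; the pooled comparison gives the total causal effect.
Pooled: Drug L 32.8% vs Drug X 39.2%; Drug L is lower overall.

Drug L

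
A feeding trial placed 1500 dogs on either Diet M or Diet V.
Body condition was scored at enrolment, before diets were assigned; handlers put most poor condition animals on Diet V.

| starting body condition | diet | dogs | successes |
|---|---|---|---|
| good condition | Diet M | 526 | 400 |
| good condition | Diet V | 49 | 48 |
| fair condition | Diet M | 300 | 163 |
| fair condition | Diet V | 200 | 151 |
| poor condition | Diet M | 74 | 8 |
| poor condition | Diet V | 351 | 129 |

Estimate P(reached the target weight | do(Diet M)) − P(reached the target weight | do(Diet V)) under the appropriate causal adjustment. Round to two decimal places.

The starting body condition-specific comparison favours Diet V throughout, but the pooled figures favour Diet M. The question is whether to condition on starting body condition.
Nothing the diet does changes starting body condition; the imbalance is an allocation artefact. With starting body condition also predicting the outcome, the pooled figure is confounded, and the within-stratum comparison is the causal one.
Adjusting over the population distribution of starting body condition: 0.383·(0.760−0.980) + 0.333·(0.543−0.755) + 0.283·(0.108−0.368) = -0.228.

-0.23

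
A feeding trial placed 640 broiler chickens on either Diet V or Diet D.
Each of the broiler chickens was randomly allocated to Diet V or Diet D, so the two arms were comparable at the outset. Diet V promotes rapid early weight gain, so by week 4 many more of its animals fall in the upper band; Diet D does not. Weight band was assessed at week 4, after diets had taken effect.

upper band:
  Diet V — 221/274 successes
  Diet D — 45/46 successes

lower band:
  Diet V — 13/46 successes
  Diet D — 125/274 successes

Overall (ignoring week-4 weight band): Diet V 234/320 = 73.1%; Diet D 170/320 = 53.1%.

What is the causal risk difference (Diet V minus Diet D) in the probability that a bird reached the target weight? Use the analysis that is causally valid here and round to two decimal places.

+0.20

The stratified and pooled comparisons disagree (Diet D wins within each week-4 weight band; Diet V wins overall), so the answer turns on the causal role of week-4 weight band.
Week-4 weight band is downstream of the diet. One should not condition on a consequence of treatment, so the overall rates are the right comparison.
The causal difference is the pooled difference: 0.731 − 0.531 = +0.200.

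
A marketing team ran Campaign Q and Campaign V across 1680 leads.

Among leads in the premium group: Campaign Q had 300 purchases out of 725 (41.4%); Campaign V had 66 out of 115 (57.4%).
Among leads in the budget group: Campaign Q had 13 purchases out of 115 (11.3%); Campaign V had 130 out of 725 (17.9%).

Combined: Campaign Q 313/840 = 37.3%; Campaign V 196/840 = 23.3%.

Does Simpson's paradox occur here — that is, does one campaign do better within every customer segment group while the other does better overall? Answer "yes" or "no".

Within each customer segment level (premium 41.4% vs 57.4%; budget 11.3% vs 17.9%), Campaign V has the higher rate every time. Pooled: 37.3% vs 23.3% — Campaign Q has the higher rate overall. The two comparisons disagree.

yes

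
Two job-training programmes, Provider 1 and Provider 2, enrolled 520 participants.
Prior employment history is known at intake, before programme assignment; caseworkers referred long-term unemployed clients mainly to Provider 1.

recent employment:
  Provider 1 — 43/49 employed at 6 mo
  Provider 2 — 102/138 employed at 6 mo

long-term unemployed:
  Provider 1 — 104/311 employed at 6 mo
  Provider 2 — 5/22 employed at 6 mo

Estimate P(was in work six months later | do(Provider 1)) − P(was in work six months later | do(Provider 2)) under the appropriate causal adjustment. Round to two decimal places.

+0.12

The stratified and pooled comparisons disagree (Provider 1 wins within each prior employment history; Provider 2 wins overall), so the answer turns on the causal role of prior employment history.
Here prior employment history is a common cause — it drives both which programme a case falls under and the outcome. The crude comparison mixes populations; the stratum-specific rates are the causally relevant ones.
Adjusting over the population distribution of prior employment history: 0.360·(0.878−0.739) + 0.640·(0.334−0.227) = +0.118.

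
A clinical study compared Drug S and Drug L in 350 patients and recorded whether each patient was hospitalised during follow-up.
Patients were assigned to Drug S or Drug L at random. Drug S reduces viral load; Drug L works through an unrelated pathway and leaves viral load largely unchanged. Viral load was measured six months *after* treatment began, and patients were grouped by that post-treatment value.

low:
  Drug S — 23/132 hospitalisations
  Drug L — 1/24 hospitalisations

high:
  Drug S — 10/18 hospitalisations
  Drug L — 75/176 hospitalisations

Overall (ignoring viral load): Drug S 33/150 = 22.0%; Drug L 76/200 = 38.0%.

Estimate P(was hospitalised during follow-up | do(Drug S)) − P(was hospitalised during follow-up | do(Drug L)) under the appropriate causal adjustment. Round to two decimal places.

Viral load is downstream of the drug. One should not condition on a consequence of treatment, so the overall rates are the right comparison.
The causal difference is the pooled difference: 0.220 − 0.380 = -0.160.

-0.16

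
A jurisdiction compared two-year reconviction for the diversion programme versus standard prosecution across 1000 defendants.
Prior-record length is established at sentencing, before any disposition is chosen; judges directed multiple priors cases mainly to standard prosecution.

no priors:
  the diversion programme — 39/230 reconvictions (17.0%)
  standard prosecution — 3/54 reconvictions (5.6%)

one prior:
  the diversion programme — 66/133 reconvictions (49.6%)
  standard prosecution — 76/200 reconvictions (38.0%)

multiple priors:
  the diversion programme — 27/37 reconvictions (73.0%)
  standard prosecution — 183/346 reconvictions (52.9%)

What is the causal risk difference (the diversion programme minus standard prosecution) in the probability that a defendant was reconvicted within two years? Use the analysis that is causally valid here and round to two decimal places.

+0.15

standard prosecution is lower inside every prior-record length stratum but the diversion programme is lower in aggregate. Whether to stratify depends on how prior-record length relates to the disposition.
Since prior-record length is a pre-existing factor (not a product of the disposition) and it affects the outcome on its own, it is a confounder. The stratified rates, not the pooled rate, identify the causal effect.
Adjusting over the population distribution of prior-record length: 0.284·(0.170−0.056) + 0.333·(0.496−0.380) + 0.383·(0.730−0.529) = +0.148.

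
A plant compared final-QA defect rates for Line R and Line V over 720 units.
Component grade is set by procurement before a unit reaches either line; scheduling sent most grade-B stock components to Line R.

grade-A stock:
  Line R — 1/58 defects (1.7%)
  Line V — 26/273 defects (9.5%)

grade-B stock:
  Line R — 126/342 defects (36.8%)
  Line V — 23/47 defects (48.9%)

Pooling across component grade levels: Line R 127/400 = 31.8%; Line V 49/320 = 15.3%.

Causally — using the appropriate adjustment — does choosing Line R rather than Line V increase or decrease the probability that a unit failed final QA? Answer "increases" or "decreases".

decreases

Component grade differs across lines for reasons unrelated to any effect of the line itself, and it separately predicts the outcome — a classic confounder. We must compare within component grade levels.
Within each level — grade-A stock: 1.7% vs 9.5%; grade-B stock: 36.8% vs 48.9% — Line R is lower every time.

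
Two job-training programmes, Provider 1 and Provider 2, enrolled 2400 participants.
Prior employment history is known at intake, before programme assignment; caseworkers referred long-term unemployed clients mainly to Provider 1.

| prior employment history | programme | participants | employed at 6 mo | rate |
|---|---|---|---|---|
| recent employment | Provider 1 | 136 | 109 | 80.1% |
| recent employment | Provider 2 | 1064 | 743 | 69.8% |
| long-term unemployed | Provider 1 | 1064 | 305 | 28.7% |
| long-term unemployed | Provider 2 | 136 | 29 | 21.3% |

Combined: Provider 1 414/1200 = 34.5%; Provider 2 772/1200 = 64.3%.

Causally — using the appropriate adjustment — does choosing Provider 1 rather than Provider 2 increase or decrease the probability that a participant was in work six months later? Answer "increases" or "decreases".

Prior employment history differs across programmes for reasons unrelated to any effect of the programme itself, and it separately predicts the outcome — a classic confounder. We must compare within prior employment history levels.
Within each level — recent employment: 80.1% vs 69.8%; long-term unemployed: 28.7% vs 21.3% — Provider 1 is higher every time.

increases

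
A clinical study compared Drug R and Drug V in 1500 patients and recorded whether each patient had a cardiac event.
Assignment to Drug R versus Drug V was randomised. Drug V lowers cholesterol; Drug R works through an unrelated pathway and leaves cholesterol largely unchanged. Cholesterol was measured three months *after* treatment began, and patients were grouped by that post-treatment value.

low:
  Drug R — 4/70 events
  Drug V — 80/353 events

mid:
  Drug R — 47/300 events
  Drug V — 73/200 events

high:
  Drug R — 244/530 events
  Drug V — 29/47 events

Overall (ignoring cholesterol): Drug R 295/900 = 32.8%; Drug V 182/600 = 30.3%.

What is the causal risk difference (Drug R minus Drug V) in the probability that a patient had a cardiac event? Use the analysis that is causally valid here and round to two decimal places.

Cholesterol is downstream of the drug. One should not condition on a consequence of treatment, so the overall rates are the right comparison.
The causal difference is the pooled difference: 0.328 − 0.303 = +0.024.

+0.02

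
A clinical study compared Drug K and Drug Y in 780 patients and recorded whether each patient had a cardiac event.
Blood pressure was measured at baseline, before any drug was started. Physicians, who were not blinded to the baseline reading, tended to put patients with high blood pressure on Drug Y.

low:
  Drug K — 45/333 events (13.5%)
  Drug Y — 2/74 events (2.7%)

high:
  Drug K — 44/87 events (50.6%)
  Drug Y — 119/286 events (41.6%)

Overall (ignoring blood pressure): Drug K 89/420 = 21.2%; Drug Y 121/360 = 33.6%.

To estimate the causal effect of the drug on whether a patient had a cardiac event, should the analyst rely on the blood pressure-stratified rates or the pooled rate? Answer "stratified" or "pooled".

Nothing the drug does changes blood pressure; the imbalance is an allocation artefact. With blood pressure also predicting the outcome, the pooled figure is confounded, and the within-stratum comparison is the causal one.
Within each level — low: 13.5% vs 2.7%; high: 50.6% vs 41.6% — Drug Y is lower every time.

stratified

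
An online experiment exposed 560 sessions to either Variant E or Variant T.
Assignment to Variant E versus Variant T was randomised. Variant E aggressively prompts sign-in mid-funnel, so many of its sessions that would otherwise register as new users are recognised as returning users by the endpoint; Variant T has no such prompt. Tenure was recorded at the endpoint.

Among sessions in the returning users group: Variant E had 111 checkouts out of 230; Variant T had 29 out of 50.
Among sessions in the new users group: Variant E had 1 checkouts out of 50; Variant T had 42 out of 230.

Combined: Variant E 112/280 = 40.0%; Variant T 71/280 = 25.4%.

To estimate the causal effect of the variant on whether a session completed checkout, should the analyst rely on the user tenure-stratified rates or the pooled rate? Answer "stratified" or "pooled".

The distribution of user tenure is itself part of what the variant does — it is an intermediate outcome. Holding it fixed would remove that part of the effect; the total effect is the pooled difference.
Pooled: Variant E 40.0% vs Variant T 25.4%; Variant E is higher overall.

pooled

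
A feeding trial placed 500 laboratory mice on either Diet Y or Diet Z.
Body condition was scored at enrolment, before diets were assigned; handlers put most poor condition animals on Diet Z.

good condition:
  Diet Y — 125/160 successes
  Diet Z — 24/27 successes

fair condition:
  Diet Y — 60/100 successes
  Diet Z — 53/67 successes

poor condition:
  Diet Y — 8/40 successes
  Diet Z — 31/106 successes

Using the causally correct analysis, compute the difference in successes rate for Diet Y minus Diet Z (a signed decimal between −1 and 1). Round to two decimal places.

-0.13

Diet Z is higher inside every starting body condition stratum but Diet Y is higher in aggregate. Whether to stratify depends on how starting body condition relates to the diet.
Nothing the diet does changes starting body condition; the imbalance is an allocation artefact. With starting body condition also predicting the outcome, the pooled figure is confounded, and the within-stratum comparison is the causal one.
Adjusting over the population distribution of starting body condition: 0.374·(0.781−0.889) + 0.334·(0.600−0.791) + 0.292·(0.200−0.292) = -0.131.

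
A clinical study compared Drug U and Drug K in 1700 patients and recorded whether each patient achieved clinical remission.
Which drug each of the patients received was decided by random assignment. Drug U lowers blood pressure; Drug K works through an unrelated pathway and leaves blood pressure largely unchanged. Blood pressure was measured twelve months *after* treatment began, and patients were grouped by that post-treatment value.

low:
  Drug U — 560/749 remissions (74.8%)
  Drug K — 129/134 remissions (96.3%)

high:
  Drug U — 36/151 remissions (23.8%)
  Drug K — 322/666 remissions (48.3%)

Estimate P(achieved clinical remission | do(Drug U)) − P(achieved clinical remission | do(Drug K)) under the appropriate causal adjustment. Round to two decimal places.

Blood pressure here is a post-treatment variable shaped by the drug; conditioning on it would introduce bias rather than remove it. The overall comparison is the causal one.
The causal difference is the pooled difference: 0.662 − 0.564 = +0.098.

+0.10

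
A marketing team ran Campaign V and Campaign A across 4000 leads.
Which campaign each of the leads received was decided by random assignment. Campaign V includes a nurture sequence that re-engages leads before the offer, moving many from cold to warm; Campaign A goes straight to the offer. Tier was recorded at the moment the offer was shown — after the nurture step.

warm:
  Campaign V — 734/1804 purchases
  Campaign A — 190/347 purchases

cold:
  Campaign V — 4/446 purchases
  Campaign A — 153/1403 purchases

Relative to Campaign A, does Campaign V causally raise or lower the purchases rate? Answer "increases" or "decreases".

increases

The stratified and pooled comparisons disagree (Campaign A wins within each engagement tier; Campaign V wins overall), so the answer turns on the causal role of engagement tier.
Stratifying would compare campaigns among leads the campaigns themselves sorted into engagement tier groups — a form of selection on an intermediate. The unconditioned pooled rates give the total causal effect.
Pooled: Campaign V 32.8% vs Campaign A 19.6%; Campaign V is higher overall.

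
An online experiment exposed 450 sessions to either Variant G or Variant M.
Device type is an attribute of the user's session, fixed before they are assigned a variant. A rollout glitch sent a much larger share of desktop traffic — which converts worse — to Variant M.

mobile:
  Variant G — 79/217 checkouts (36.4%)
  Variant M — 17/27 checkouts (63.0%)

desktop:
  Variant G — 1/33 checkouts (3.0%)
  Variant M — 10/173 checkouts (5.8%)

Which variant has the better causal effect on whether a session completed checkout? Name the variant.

Within every device type level Variant M has the higher rate, yet pooled Variant G does — Simpson's reversal.
The imbalance in device type arose from how sessions were allocated, not from anything the variant did; and device type independently affects the outcome. The pooled gap is confounded — condition on device type.
Within each level — mobile: 36.4% vs 63.0%; desktop: 3.0% vs 5.8% — Variant M is higher every time.

Variant M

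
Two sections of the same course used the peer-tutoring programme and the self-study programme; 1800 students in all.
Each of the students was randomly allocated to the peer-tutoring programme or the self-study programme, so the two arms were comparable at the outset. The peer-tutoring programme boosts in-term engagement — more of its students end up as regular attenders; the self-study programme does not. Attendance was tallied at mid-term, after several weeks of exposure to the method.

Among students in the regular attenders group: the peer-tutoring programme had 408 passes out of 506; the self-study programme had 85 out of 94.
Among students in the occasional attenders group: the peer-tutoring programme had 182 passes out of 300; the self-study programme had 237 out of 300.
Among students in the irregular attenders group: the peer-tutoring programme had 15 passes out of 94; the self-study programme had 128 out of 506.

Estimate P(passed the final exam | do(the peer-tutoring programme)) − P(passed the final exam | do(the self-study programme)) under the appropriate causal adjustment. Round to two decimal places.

Within every mid-term attendance level the self-study programme has the higher rate, yet pooled the peer-tutoring programme does — Simpson's reversal.
Mid-term attendance is recorded after the teaching method and is itself shifted by it — it sits on the causal path from teaching method to outcome. Conditioning on a mediator would strip out part of the effect we want; the pooled comparison gives the total causal effect.
The causal difference is the pooled difference: 0.672 − 0.500 = +0.172.

+0.17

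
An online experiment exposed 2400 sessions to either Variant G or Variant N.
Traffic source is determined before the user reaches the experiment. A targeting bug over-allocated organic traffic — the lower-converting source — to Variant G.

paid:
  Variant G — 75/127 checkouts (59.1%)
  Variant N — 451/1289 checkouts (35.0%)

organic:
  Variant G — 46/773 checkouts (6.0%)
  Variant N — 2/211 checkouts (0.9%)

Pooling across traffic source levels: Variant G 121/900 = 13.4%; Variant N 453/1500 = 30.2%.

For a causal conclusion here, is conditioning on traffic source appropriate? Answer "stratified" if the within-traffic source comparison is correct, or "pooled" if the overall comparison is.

Since traffic source is a pre-existing factor (not a product of the variant) and it affects the outcome on its own, it is a confounder. The stratified rates, not the pooled rate, identify the causal effect.
Within each level — paid: 59.1% vs 35.0%; organic: 6.0% vs 0.9% — Variant G is higher every time.

stratified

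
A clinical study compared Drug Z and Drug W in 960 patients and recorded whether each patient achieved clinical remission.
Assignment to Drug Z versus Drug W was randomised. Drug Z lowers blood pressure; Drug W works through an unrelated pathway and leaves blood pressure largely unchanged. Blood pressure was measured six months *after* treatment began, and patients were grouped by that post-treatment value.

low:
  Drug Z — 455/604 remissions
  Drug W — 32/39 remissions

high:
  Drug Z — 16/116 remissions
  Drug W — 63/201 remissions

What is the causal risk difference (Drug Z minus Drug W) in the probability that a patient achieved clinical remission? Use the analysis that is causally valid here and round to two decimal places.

Blood pressure lies on the pathway drug → blood pressure → outcome, so adjusting for it blocks the indirect effect. For the total causal effect of drug, use the unadjusted pooled rates.
The causal difference is the pooled difference: 0.654 − 0.396 = +0.258.

+0.26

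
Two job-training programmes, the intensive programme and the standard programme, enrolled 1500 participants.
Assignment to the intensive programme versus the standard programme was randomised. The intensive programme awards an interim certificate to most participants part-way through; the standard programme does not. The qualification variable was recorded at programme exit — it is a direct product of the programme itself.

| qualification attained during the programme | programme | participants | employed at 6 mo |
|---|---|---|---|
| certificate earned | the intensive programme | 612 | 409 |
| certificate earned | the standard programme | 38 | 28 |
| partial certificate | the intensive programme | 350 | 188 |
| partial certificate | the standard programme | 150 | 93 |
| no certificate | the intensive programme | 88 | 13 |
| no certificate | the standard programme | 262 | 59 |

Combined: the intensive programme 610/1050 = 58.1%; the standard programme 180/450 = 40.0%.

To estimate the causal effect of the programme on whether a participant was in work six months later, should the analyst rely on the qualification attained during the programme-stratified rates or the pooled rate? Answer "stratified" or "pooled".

pooled

The qualification attained during the programme-specific comparison favours the standard programme throughout, but the pooled figures favour the intensive programme. The question is whether to condition on qualification attained during the programme.
Stratifying would compare programmes among participants the programmes themselves sorted into qualification attained during the programme groups — a form of selection on an intermediate. The unconditioned pooled rates give the total causal effect.
Pooled: the intensive programme 58.1% vs the standard programme 40.0%; the intensive programme is higher overall.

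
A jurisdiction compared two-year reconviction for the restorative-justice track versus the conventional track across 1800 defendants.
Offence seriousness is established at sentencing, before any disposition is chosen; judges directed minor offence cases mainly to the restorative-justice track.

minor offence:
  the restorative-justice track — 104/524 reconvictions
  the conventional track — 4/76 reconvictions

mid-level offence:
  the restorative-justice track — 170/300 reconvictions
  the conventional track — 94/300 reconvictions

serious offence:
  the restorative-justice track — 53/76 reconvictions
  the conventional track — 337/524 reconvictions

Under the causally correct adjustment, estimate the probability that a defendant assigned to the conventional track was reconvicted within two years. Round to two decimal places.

0.34

Within every offence seriousness level the conventional track has the lower rate, yet pooled the restorative-justice track does — Simpson's reversal.
Offence seriousness is set before the disposition has any effect — it is not caused by the disposition — and it independently drives the outcome. That makes it a confounder, so the causal comparison is within offence seriousness levels.
Standardising the conventional track to the population offence seriousness mix: 0.333·4/76 + 0.333·94/300 + 0.333·337/524 = 0.336.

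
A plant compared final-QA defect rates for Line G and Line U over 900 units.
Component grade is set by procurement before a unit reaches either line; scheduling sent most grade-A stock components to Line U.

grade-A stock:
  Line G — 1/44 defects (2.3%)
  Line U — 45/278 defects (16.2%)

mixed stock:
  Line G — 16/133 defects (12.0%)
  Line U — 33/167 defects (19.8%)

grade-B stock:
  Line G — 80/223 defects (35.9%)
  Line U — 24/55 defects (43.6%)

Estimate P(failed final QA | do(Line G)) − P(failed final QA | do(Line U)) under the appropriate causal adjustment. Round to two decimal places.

-0.10

Component grade satisfies the back-door criterion: it is not a descendant of the line, and it blocks the spurious path from line to outcome. Adjusting for it (i.e., using the within-component grade rates) gives the causal effect.
Adjusting over the population distribution of component grade: 0.358·(0.023−0.162) + 0.333·(0.120−0.198) + 0.309·(0.359−0.436) = -0.100.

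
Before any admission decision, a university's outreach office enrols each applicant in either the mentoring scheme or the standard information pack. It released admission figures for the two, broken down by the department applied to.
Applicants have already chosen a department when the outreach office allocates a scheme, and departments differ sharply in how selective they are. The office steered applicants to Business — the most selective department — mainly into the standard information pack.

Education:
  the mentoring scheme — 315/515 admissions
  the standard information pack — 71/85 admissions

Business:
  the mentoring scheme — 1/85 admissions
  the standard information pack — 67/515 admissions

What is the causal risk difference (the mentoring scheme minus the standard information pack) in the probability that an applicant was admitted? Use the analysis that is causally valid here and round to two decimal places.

-0.17

Nothing the outreach scheme does changes department; the imbalance is an allocation artefact. With department also predicting the outcome, the pooled figure is confounded, and the within-stratum comparison is the causal one.
Adjusting over the population distribution of department: 0.500·(0.612−0.835) + 0.500·(0.012−0.130) = -0.171.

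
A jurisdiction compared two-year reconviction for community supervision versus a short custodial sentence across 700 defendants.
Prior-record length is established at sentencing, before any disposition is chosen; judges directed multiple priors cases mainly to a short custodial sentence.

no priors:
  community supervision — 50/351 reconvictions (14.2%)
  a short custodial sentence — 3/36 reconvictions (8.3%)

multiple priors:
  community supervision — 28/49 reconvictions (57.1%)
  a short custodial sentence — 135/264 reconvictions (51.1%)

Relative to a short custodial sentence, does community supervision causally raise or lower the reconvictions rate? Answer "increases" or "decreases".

Since prior-record length is a pre-existing factor (not a product of the disposition) and it affects the outcome on its own, it is a confounder. The stratified rates, not the pooled rate, identify the causal effect.
Within each level — no priors: 14.2% vs 8.3%; multiple priors: 57.1% vs 51.1% — a short custodial sentence is lower every time.

increases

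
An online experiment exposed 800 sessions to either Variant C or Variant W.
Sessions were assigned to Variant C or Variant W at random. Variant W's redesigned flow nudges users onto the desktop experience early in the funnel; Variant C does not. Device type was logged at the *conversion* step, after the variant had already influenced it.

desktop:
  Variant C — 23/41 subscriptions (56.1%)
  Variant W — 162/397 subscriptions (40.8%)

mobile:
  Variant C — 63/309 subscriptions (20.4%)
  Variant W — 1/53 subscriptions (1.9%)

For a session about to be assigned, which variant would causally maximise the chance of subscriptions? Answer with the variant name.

The stratified and pooled comparisons disagree (Variant C wins within each device type; Variant W wins overall), so the answer turns on the causal role of device type.
Because the variant influences device type, device type is a post-treatment mediator, not a confounder. Stratifying on it would bias the estimate; the causal effect is the crude pooled difference.
Pooled: Variant C 24.6% vs Variant W 36.2%; Variant W is higher overall.

Variant W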